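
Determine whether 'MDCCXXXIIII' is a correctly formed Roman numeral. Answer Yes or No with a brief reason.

'MDCCXXXIIII': More than 3 consecutive I's

No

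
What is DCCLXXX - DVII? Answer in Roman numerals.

DCCLXXX = 780
DVII = 507
780 - 507 = 273

CCLXXIII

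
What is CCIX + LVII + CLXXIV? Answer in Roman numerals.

CCIX = 209, LVII = 57, CLXXIV = 174
209 + 57 = 266
266 + 174 = 440

CDXL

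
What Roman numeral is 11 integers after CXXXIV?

CXXXIV = 134
134 + 11 = 145

CXLV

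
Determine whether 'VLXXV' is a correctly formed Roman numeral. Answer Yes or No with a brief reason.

'VLXXV': V should not appear more than once

No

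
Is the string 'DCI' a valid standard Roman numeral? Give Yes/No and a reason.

'DCI': Check the rules: uses only the symbols I, V, X, L, C, D, M; no symbol is repeated more than three times in a row; V, L and D each appear at most once; no smaller symbol precedes a larger one (values never increase from left to right). Value: D (500) + C (100) + I (1) = 601. So it is a valid standard Roman numeral.

Yes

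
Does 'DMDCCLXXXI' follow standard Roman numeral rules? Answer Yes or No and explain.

'DMDCCLXXXI': D should not appear more than once

No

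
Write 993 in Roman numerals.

Convert 993 to Roman numerals:
  993 contains 1×900 (CM)
  93 contains 1×90 (XC)
  3 contains 3×1 (III)

CMXCIII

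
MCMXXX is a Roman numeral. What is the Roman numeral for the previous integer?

MCMXXX = 1930; previous is 1929

MCMXXIX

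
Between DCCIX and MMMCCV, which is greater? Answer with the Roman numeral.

DCCIX = 709
MMMCCV = 3205
3205 is larger

MMMCCV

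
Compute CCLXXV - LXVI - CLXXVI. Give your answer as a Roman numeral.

CCLXXV = 275, LXVI = 66, CLXXVI = 176
275 - 66 = 209
209 - 176 = 33

XXXIII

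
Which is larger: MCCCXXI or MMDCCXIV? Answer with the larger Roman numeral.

MCCCXXI = 1321
MMDCCXIV = 2714
2714 is larger

MMDCCXIV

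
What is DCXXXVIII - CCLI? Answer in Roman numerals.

DCXXXVIII = 638
CCLI = 251
638 - 251 = 387

CCCLXXXVII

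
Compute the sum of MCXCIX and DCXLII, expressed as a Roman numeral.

MCXCIX = 1199
DCXLII = 642
1199 + 642 = 1841

MDCCCXLI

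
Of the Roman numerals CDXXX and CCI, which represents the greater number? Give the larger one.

CDXXX = 430
CCI = 201
430 is larger

CDXXX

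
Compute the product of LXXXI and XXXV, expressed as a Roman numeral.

LXXXI = 81
XXXV = 35
81 × 35 = 2835

MMDCCCXXXV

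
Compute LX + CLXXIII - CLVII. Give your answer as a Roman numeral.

LX = 60, CLXXIII = 173, CLVII = 157
60 + 173 = 233
233 - 157 = 76

LXXVI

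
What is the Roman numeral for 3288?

Convert 3288 to Roman numerals:
  3288 contains 3×1000 (MMM)
  288 contains 2×100 (CC)
  88 contains 1×50 (L)
  38 contains 3×10 (XXX)
  8 contains 1×5 (V)
  3 contains 3×1 (III)

MMMCCLXXXVIII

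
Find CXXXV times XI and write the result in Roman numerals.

CXXXV = 135
XI = 11
135 × 11 = 1485

MCDLXXXV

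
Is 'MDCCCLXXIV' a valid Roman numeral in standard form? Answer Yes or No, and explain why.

'MDCCCLXXIV': Check the rules: uses only the symbols I, V, X, L, C, D, M; no symbol is repeated more than three times in a row; V, L and D each appear at most once; the only place a smaller symbol precedes a larger one is the allowed subtractive pair IV, the symbol right after such a pair (if any) is smaller than the pair's first symbol, and otherwise the values never increase from left to right. Value: M (1000) + D (500) + C (100) + C (100) + C (100) + L (50) + X (10) + X (10) + IV (4) = 1874. So it is a valid standard Roman numeral.

Yes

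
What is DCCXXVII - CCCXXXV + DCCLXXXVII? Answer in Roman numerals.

DCCXXVII = 727, CCCXXXV = 335, DCCLXXXVII = 787
727 - 335 = 392
392 + 787 = 1179

MCLXXIX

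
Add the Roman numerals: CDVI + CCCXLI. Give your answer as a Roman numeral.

CDVI = 406
CCCXLI = 341
406 + 341 = 747

DCCXLVII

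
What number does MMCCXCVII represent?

MMCCXCVII: M=1000, M=1000, C=100, C=100, XC=90, V=5, I=1, I=1
1000 + 1000 + 100 + 100 + 90 + 5 + 1 + 1 = 2297

2297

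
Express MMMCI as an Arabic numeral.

MMMCI: M=1000, M=1000, M=1000, C=100, I=1
1000 + 1000 + 1000 + 100 + 1 = 3101

3101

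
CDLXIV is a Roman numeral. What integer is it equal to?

CDLXIV: CD=400, L=50, X=10, IV=4
400 + 50 + 10 + 4 = 464

464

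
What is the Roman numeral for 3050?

Convert 3050 to Roman numerals:
  3050 contains 3×1000 (MMM)
  50 contains 1×50 (L)

MMML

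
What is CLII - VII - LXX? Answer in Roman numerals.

CLII = 152, VII = 7, LXX = 70
152 - 7 = 145
145 - 70 = 75

LXXV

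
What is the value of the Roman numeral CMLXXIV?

CMLXXIV: CM=900, L=50, X=10, X=10, IV=4
900 + 50 + 10 + 10 + 4 = 974

974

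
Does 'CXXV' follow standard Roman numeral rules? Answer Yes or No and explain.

'CXXV': Check the rules: uses only the symbols I, V, X, L, C, D, M; no symbol is repeated more than three times in a row; V, L and D each appear at most once; no smaller symbol precedes a larger one (values never increase from left to right). Value: C (100) + X (10) + X (10) + V (5) = 125. So it is a valid standard Roman numeral.

Yes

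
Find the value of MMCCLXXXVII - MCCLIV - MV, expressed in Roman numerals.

MMCCLXXXVII = 2287, MCCLIV = 1254, MV = 1005
2287 - 1254 = 1033
1033 - 1005 = 28

XXVIII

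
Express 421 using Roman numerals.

Convert 421 to Roman numerals:
  421 contains 1×400 (CD)
  21 contains 2×10 (XX)
  1 contains 1×1 (I)

CDXXI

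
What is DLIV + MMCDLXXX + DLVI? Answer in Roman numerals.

DLIV = 554, MMCDLXXX = 2480, DLVI = 556
554 + 2480 = 3034
3034 + 556 = 3590

MMMDXC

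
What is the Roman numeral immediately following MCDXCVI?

MCDXCVI = 1496, so the next integer is 1496 + 1 = 1497

MCDXCVII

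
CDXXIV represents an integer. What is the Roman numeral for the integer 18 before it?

CDXXIV = 424
424 - 18 = 406

CDVI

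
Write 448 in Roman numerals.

Convert 448 to Roman numerals:
  448 contains 1×400 (CD)
  48 contains 1×40 (XL)
  8 contains 1×5 (V)
  3 contains 3×1 (III)

CDXLVIII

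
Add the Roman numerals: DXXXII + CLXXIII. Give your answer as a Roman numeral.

DXXXII = 532
CLXXIII = 173
532 + 173 = 705

DCCV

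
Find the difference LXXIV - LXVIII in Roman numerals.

LXXIV = 74
LXVIII = 68
74 - 68 = 6

VI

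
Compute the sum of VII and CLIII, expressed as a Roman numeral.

VII = 7
CLIII = 153
7 + 153 = 160

CLX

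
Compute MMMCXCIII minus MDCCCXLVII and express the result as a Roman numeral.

MMMCXCIII = 3193
MDCCCXLVII = 1847
3193 - 1847 = 1346

MCCCXLVI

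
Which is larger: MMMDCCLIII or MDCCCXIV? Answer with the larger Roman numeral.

MMMDCCLIII = 3753
MDCCCXIV = 1814
3753 is larger

MMMDCCLIII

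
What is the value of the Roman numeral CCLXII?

CCLXII: C=100, C=100, L=50, X=10, I=1, I=1
100 + 100 + 50 + 10 + 1 + 1 = 262

262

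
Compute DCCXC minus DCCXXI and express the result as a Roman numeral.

DCCXC = 790
DCCXXI = 721
790 - 721 = 69

LXIX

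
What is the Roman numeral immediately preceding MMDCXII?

MMDCXII = 2612; previous is 2611

MMDCXI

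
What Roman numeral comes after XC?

XC = 90, so the next integer is 90 + 1 = 91

XCI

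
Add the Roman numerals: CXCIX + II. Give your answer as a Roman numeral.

CXCIX = 199
II = 2
199 + 2 = 201

CCI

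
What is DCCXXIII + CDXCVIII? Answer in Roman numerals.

DCCXXIII = 723
CDXCVIII = 498
723 + 498 = 1221

MCCXXI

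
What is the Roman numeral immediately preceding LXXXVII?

LXXXVII = 87, so the previous integer is 87 - 1 = 86

LXXXVI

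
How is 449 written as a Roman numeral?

Convert 449 to Roman numerals:
  449 contains 1×400 (CD)
  49 contains 1×40 (XL)
  9 contains 1×9 (IX)

CDXLIX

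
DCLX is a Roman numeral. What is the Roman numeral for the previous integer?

DCLX = 660; previous is 659

DCLIX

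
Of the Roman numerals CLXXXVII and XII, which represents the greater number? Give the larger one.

CLXXXVII = 187
XII = 12
187 is larger

CLXXXVII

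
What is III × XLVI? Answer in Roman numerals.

III = 3
XLVI = 46
3 × 46 = 138

CXXXVIII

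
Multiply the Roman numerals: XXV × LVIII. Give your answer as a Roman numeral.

XXV = 25
LVIII = 58
25 × 58 = 1450

MCDL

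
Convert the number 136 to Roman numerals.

Convert 136 to Roman numerals:
  136 contains 1×100 (C)
  36 contains 3×10 (XXX)
  6 contains 1×5 (V)
  1 contains 1×1 (I)

CXXXVI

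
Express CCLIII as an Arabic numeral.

CCLIII: C=100, C=100, L=50, I=1, I=1, I=1
100 + 100 + 50 + 1 + 1 + 1 = 253

253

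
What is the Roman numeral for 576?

Convert 576 to Roman numerals:
  576 contains 1×500 (D)
  76 contains 1×50 (L)
  26 contains 2×10 (XX)
  6 contains 1×5 (V)
  1 contains 1×1 (I)

DLXXVI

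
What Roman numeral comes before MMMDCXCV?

MMMDCXCV = 3695, so the previous integer is 3695 - 1 = 3694

MMMDCXCIV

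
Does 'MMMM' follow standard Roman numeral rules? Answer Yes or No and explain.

'MMMM': More than 3 consecutive M's

No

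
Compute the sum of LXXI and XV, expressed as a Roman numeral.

LXXI = 71
XV = 15
71 + 15 = 86

LXXXVI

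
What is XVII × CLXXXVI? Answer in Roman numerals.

XVII = 17
CLXXXVI = 186
17 × 186 = 3162

MMMCLXII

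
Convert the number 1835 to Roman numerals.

Convert 1835 to Roman numerals:
  1835 contains 1×1000 (M)
  835 contains 1×500 (D)
  335 contains 3×100 (CCC)
  35 contains 3×10 (XXX)
  5 contains 1×5 (V)

MDCCCXXXV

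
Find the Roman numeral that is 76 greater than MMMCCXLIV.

MMMCCXLIV = 3244
3244 + 76 = 3320

MMMCCCXX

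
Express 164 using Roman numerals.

Convert 164 to Roman numerals:
  164 contains 1×100 (C)
  64 contains 1×50 (L)
  14 contains 1×10 (X)
  4 contains 1×4 (IV)

CLXIV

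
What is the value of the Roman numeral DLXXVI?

DLXXVI: D=500, L=50, X=10, X=10, V=5, I=1
500 + 50 + 10 + 10 + 5 + 1 = 576

576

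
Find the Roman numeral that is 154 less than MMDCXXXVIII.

MMDCXXXVIII = 2638
2638 - 154 = 2484

MMCDLXXXIV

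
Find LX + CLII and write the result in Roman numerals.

LX = 60
CLII = 152
60 + 152 = 212

CCXII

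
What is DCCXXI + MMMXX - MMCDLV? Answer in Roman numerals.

DCCXXI = 721, MMMXX = 3020, MMCDLV = 2455
721 + 3020 = 3741
3741 - 2455 = 1286

MCCLXXXVI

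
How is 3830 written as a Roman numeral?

Convert 3830 to Roman numerals:
  3830 contains 3×1000 (MMM)
  830 contains 1×500 (D)
  330 contains 3×100 (CCC)
  30 contains 3×10 (XXX)

MMMDCCCXXX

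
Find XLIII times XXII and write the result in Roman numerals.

XLIII = 43
XXII = 22
43 × 22 = 946

CMXLVI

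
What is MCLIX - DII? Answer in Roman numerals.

MCLIX = 1159
DII = 502
1159 - 502 = 657

DCLVII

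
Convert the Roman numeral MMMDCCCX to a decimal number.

MMMDCCCX: M=1000, M=1000, M=1000, D=500, C=100, C=100, C=100, X=10
1000 + 1000 + 1000 + 500 + 100 + 100 + 100 + 10 = 3810

3810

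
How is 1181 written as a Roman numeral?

Convert 1181 to Roman numerals:
  1181 contains 1×1000 (M)
  181 contains 1×100 (C)
  81 contains 1×50 (L)
  31 contains 3×10 (XXX)
  1 contains 1×1 (I)

MCLXXXI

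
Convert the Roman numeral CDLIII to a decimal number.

CDLIII: CD=400, L=50, I=1, I=1, I=1
400 + 50 + 1 + 1 + 1 = 453

453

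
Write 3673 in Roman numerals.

Convert 3673 to Roman numerals:
  3673 contains 3×1000 (MMM)
  673 contains 1×500 (D)
  173 contains 1×100 (C)
  73 contains 1×50 (L)
  23 contains 2×10 (XX)
  3 contains 3×1 (III)

MMMDCLXXIII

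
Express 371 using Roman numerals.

Convert 371 to Roman numerals:
  371 contains 3×100 (CCC)
  71 contains 1×50 (L)
  21 contains 2×10 (XX)
  1 contains 1×1 (I)

CCCLXXI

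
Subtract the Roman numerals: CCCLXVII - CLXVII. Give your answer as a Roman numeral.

CCCLXVII = 367
CLXVII = 167
367 - 167 = 200

CC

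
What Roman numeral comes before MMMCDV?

MMMCDV = 3405, so the previous integer is 3405 - 1 = 3404

MMMCDIV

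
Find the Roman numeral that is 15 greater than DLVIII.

DLVIII = 558
558 + 15 = 573

DLXXIII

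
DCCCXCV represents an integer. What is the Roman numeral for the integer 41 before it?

DCCCXCV = 895
895 - 41 = 854

DCCCLIV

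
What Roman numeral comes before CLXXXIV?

CLXXXIV = 184, so the previous integer is 184 - 1 = 183

CLXXXIII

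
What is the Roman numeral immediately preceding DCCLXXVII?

DCCLXXVII = 777, so the previous integer is 777 - 1 = 776

DCCLXXVI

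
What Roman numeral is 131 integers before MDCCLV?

MDCCLV = 1755
1755 - 131 = 1624

MDCXXIV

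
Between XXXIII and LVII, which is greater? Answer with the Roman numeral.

XXXIII = 33
LVII = 57
57 is larger

LVII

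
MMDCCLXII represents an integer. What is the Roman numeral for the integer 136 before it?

MMDCCLXII = 2762
2762 - 136 = 2626

MMDCXXVI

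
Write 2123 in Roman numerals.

Convert 2123 to Roman numerals:
  2123 contains 2×1000 (MM)
  123 contains 1×100 (C)
  23 contains 2×10 (XX)
  3 contains 3×1 (III)

MMCXXIII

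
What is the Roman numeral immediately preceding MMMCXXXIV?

MMMCXXXIV = 3134; previous is 3133

MMMCXXXIII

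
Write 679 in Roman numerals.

Convert 679 to Roman numerals:
  679 contains 1×500 (D)
  179 contains 1×100 (C)
  79 contains 1×50 (L)
  29 contains 2×10 (XX)
  9 contains 1×9 (IX)

DCLXXIX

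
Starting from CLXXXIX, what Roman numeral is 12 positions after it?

CLXXXIX = 189
189 + 12 = 201

CCI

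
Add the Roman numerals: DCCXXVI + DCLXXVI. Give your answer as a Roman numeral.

DCCXXVI = 726
DCLXXVI = 676
726 + 676 = 1402

MCDII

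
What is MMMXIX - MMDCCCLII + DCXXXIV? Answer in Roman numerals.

MMMXIX = 3019, MMDCCCLII = 2852, DCXXXIV = 634
3019 - 2852 = 167
167 + 634 = 801

DCCCI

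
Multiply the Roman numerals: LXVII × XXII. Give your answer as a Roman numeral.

LXVII = 67
XXII = 22
67 × 22 = 1474

MCDLXXIV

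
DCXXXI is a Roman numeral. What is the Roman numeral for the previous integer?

DCXXXI = 631; previous is 630

DCXXX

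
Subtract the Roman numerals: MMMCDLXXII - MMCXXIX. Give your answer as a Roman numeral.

MMMCDLXXII = 3472
MMCXXIX = 2129
3472 - 2129 = 1343

MCCCXLIII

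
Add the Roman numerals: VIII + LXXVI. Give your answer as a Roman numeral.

VIII = 8
LXXVI = 76
8 + 76 = 84

LXXXIV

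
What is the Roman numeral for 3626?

Convert 3626 to Roman numerals:
  3626 contains 3×1000 (MMM)
  626 contains 1×500 (D)
  126 contains 1×100 (C)
  26 contains 2×10 (XX)
  6 contains 1×5 (V)
  1 contains 1×1 (I)

MMMDCXXVI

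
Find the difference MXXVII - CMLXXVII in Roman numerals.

MXXVII = 1027
CMLXXVII = 977
1027 - 977 = 50

L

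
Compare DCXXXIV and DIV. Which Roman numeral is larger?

DCXXXIV = 634
DIV = 504
634 is larger

DCXXXIV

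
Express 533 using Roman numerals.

Convert 533 to Roman numerals:
  533 contains 1×500 (D)
  33 contains 3×10 (XXX)
  3 contains 3×1 (III)

DXXXIII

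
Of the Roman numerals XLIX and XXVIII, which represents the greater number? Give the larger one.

XLIX = 49
XXVIII = 28
49 is larger

XLIX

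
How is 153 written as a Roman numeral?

Convert 153 to Roman numerals:
  153 contains 1×100 (C)
  53 contains 1×50 (L)
  3 contains 3×1 (III)

CLIII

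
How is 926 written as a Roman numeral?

Convert 926 to Roman numerals:
  926 contains 1×900 (CM)
  26 contains 2×10 (XX)
  6 contains 1×5 (V)
  1 contains 1×1 (I)

CMXXVI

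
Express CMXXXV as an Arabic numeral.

CMXXXV: CM=900, X=10, X=10, X=10, V=5
900 + 10 + 10 + 10 + 5 = 935

935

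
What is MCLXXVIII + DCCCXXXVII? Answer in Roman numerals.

MCLXXVIII = 1178
DCCCXXXVII = 837
1178 + 837 = 2015

MMXV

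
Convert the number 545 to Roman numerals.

Convert 545 to Roman numerals:
  545 contains 1×500 (D)
  45 contains 1×40 (XL)
  5 contains 1×5 (V)

DXLV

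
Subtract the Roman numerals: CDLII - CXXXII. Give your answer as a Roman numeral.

CDLII = 452
CXXXII = 132
452 - 132 = 320

CCCXX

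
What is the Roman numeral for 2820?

Convert 2820 to Roman numerals:
  2820 contains 2×1000 (MM)
  820 contains 1×500 (D)
  320 contains 3×100 (CCC)
  20 contains 2×10 (XX)

MMDCCCXX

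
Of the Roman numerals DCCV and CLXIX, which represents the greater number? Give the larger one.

DCCV = 705
CLXIX = 169
705 is larger

DCCV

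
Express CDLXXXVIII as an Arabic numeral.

CDLXXXVIII: CD=400, L=50, X=10, X=10, X=10, V=5, I=1, I=1, I=1
400 + 50 + 10 + 10 + 10 + 5 + 1 + 1 + 1 = 488

488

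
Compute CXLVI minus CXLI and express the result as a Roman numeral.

CXLVI = 146
CXLI = 141
146 - 141 = 5

V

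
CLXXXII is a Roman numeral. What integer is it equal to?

CLXXXII: C=100, L=50, X=10, X=10, X=10, I=1, I=1
100 + 50 + 10 + 10 + 10 + 1 + 1 = 182

182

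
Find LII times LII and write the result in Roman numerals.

LII = 52
LII = 52
52 × 52 = 2704

MMDCCIV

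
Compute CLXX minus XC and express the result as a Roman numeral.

CLXX = 170
XC = 90
170 - 90 = 80

LXXX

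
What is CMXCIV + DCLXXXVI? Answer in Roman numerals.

CMXCIV = 994
DCLXXXVI = 686
994 + 686 = 1680

MDCLXXX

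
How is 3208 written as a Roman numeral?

Convert 3208 to Roman numerals:
  3208 contains 3×1000 (MMM)
  208 contains 2×100 (CC)
  8 contains 1×5 (V)
  3 contains 3×1 (III)

MMMCCVIII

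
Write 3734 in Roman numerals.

Convert 3734 to Roman numerals:
  3734 contains 3×1000 (MMM)
  734 contains 1×500 (D)
  234 contains 2×100 (CC)
  34 contains 3×10 (XXX)
  4 contains 1×4 (IV)

MMMDCCXXXIV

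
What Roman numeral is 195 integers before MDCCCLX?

MDCCCLX = 1860
1860 - 195 = 1665

MDCLXV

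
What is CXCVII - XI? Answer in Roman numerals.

CXCVII = 197
XI = 11
197 - 11 = 186

CLXXXVI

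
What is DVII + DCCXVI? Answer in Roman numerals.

DVII = 507
DCCXVI = 716
507 + 716 = 1223

MCCXXIII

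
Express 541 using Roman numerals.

Convert 541 to Roman numerals:
  541 contains 1×500 (D)
  41 contains 1×40 (XL)
  1 contains 1×1 (I)

DXLI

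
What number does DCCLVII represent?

DCCLVII: D=500, C=100, C=100, L=50, V=5, I=1, I=1
500 + 100 + 100 + 50 + 5 + 1 + 1 = 757

757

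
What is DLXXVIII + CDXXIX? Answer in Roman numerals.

DLXXVIII = 578
CDXXIX = 429
578 + 429 = 1007

MVII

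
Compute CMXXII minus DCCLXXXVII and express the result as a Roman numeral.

CMXXII = 922
DCCLXXXVII = 787
922 - 787 = 135

CXXXV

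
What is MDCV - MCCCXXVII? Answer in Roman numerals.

MDCV = 1605
MCCCXXVII = 1327
1605 - 1327 = 278

CCLXXVIII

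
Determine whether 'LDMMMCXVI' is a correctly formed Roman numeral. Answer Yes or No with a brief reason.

'LDMMMCXVI': Invalid subtractive combination: LD

No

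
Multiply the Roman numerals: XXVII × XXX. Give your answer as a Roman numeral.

XXVII = 27
XXX = 30
27 × 30 = 810

DCCCX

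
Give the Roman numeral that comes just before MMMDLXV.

MMMDLXV = 3565, so the previous integer is 3565 - 1 = 3564

MMMDLXIV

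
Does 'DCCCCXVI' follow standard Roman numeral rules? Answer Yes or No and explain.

'DCCCCXVI': More than 3 consecutive C's

No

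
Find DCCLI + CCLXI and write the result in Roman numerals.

DCCLI = 751
CCLXI = 261
751 + 261 = 1012

MXII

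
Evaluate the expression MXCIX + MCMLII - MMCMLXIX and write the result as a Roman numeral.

MXCIX = 1099, MCMLII = 1952, MMCMLXIX = 2969
1099 + 1952 = 3051
3051 - 2969 = 82

LXXXII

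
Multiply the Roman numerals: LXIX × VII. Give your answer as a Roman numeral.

LXIX = 69
VII = 7
69 × 7 = 483

CDLXXXIII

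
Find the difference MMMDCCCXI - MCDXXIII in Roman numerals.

MMMDCCCXI = 3811
MCDXXIII = 1423
3811 - 1423 = 2388

MMCCCLXXXVIII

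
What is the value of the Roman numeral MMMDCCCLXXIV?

MMMDCCCLXXIV: M=1000, M=1000, M=1000, D=500, C=100, C=100, C=100, L=50, X=10, X=10, IV=4
1000 + 1000 + 1000 + 500 + 100 + 100 + 100 + 50 + 10 + 10 + 4 = 3874

3874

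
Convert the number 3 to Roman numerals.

Convert 3 to Roman numerals:
  3 contains 3×1 (III)

III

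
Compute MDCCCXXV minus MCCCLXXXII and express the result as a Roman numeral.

MDCCCXXV = 1825
MCCCLXXXII = 1382
1825 - 1382 = 443

CDXLIII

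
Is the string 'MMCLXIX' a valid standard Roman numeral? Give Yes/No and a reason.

'MMCLXIX': Check the rules: uses only the symbols I, V, X, L, C, D, M; no symbol is repeated more than three times in a row; V, L and D each appear at most once; the only place a smaller symbol precedes a larger one is the allowed subtractive pair IX, the symbol right after such a pair (if any) is smaller than the pair's first symbol, and otherwise the values never increase from left to right. Value: M (1000) + M (1000) + C (100) + L (50) + X (10) + IX (9) = 2169. So it is a valid standard Roman numeral.

Yes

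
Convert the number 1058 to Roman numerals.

Convert 1058 to Roman numerals:
  1058 contains 1×1000 (M)
  58 contains 1×50 (L)
  8 contains 1×5 (V)
  3 contains 3×1 (III)

MLVIII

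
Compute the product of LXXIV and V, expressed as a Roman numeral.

LXXIV = 74
V = 5
74 × 5 = 370

CCCLXX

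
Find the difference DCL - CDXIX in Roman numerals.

DCL = 650
CDXIX = 419
650 - 419 = 231

CCXXXI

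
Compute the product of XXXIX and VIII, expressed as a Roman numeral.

XXXIX = 39
VIII = 8
39 × 8 = 312

CCCXII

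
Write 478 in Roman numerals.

Convert 478 to Roman numerals:
  478 contains 1×400 (CD)
  78 contains 1×50 (L)
  28 contains 2×10 (XX)
  8 contains 1×5 (V)
  3 contains 3×1 (III)

CDLXXVIII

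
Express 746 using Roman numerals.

Convert 746 to Roman numerals:
  746 contains 1×500 (D)
  246 contains 2×100 (CC)
  46 contains 1×40 (XL)
  6 contains 1×5 (V)
  1 contains 1×1 (I)

DCCXLVI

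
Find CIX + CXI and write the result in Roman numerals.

CIX = 109
CXI = 111
109 + 111 = 220

CCXX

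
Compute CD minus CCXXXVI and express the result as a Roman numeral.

CD = 400
CCXXXVI = 236
400 - 236 = 164

CLXIV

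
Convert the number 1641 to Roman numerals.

Convert 1641 to Roman numerals:
  1641 contains 1×1000 (M)
  641 contains 1×500 (D)
  141 contains 1×100 (C)
  41 contains 1×40 (XL)
  1 contains 1×1 (I)

MDCXLI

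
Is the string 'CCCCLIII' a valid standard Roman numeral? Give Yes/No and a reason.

'CCCCLIII': More than 3 consecutive C's

No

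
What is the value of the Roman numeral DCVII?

DCVII: D=500, C=100, V=5, I=1, I=1
500 + 100 + 5 + 1 + 1 = 607

607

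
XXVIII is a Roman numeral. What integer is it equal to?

XXVIII: X=10, X=10, V=5, I=1, I=1, I=1
10 + 10 + 5 + 1 + 1 + 1 = 28

28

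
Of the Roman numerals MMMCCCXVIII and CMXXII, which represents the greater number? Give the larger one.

MMMCCCXVIII = 3318
CMXXII = 922
3318 is larger

MMMCCCXVIII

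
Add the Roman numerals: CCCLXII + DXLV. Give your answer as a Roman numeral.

CCCLXII = 362
DXLV = 545
362 + 545 = 907

CMVII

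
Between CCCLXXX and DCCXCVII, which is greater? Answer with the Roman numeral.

CCCLXXX = 380
DCCXCVII = 797
797 is larger

DCCXCVII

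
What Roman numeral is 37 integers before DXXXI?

DXXXI = 531
531 - 37 = 494

CDXCIV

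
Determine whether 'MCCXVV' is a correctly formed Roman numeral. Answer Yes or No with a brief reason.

'MCCXVV': V should not appear more than once

No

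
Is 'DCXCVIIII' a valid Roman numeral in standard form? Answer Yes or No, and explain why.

'DCXCVIIII': More than 3 consecutive I's

No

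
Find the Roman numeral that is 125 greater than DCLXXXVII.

DCLXXXVII = 687
687 + 125 = 812

DCCCXII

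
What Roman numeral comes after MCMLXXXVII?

MCMLXXXVII = 1987; next is 1988

MCMLXXXVIII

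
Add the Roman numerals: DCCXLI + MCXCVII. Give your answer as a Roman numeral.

DCCXLI = 741
MCXCVII = 1197
741 + 1197 = 1938

MCMXXXVIII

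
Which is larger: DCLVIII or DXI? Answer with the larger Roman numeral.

DCLVIII = 658
DXI = 511
658 is larger

DCLVIII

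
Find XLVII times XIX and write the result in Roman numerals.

XLVII = 47
XIX = 19
47 × 19 = 893

DCCCXCIII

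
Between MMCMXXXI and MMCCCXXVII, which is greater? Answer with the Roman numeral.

MMCMXXXI = 2931
MMCCCXXVII = 2327
2931 is larger

MMCMXXXI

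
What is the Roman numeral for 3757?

Convert 3757 to Roman numerals:
  3757 contains 3×1000 (MMM)
  757 contains 1×500 (D)
  257 contains 2×100 (CC)
  57 contains 1×50 (L)
  7 contains 1×5 (V)
  2 contains 2×1 (II)

MMMDCCLVII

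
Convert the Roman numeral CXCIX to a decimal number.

CXCIX: C=100, XC=90, IX=9
100 + 90 + 9 = 199

199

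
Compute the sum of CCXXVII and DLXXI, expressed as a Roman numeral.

CCXXVII = 227
DLXXI = 571
227 + 571 = 798

DCCXCVIII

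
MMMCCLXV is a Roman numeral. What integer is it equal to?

MMMCCLXV: M=1000, M=1000, M=1000, C=100, C=100, L=50, X=10, V=5
1000 + 1000 + 1000 + 100 + 100 + 50 + 10 + 5 = 3265

3265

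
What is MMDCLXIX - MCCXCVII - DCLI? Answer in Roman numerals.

MMDCLXIX = 2669, MCCXCVII = 1297, DCLI = 651
2669 - 1297 = 1372
1372 - 651 = 721

DCCXXI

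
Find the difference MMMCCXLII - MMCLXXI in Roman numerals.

MMMCCXLII = 3242
MMCLXXI = 2171
3242 - 2171 = 1071

MLXXI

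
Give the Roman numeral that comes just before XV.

XV = 15, so the previous integer is 15 - 1 = 14

XIV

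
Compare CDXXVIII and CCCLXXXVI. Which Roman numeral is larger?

CDXXVIII = 428
CCCLXXXVI = 386
428 is larger

CDXXVIII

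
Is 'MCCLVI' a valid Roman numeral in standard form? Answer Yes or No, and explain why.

'MCCLVI': Check the rules: uses only the symbols I, V, X, L, C, D, M; no symbol is repeated more than three times in a row; V, L and D each appear at most once; no smaller symbol precedes a larger one (values never increase from left to right). Value: M (1000) + C (100) + C (100) + L (50) + V (5) + I (1) = 1256. So it is a valid standard Roman numeral.

Yes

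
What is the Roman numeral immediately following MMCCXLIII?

MMCCXLIII = 2243; next is 2244

MMCCXLIV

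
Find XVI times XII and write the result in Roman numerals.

XVI = 16
XII = 12
16 × 12 = 192

CXCII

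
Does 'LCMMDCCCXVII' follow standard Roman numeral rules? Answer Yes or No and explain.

'LCMMDCCCXVII': Invalid subtractive combination: LC

No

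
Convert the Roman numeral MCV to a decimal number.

MCV: M=1000, C=100, V=5
1000 + 100 + 5 = 1105

1105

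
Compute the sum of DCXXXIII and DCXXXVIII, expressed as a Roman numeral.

DCXXXIII = 633
DCXXXVIII = 638
633 + 638 = 1271

MCCLXXI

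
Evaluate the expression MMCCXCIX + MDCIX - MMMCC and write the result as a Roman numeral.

MMCCXCIX = 2299, MDCIX = 1609, MMMCC = 3200
2299 + 1609 = 3908
3908 - 3200 = 708

DCCVIII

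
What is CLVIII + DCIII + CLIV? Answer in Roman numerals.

CLVIII = 158, DCIII = 603, CLIV = 154
158 + 603 = 761
761 + 154 = 915

CMXV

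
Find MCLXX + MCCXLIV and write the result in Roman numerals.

MCLXX = 1170
MCCXLIV = 1244
1170 + 1244 = 2414

MMCDXIV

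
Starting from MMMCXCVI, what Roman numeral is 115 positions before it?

MMMCXCVI = 3196
3196 - 115 = 3081

MMMLXXXI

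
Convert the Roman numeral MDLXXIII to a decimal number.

MDLXXIII: M=1000, D=500, L=50, X=10, X=10, I=1, I=1, I=1
1000 + 500 + 50 + 10 + 10 + 1 + 1 + 1 = 1573

1573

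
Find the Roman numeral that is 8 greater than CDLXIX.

CDLXIX = 469
469 + 8 = 477

CDLXXVII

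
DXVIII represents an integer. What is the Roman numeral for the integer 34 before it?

DXVIII = 518
518 - 34 = 484

CDLXXXIV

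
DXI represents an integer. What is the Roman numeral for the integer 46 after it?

DXI = 511
511 + 46 = 557

DLVII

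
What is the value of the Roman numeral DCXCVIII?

DCXCVIII: D=500, C=100, XC=90, V=5, I=1, I=1, I=1
500 + 100 + 90 + 5 + 1 + 1 + 1 = 698

698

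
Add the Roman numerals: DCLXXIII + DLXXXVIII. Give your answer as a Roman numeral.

DCLXXIII = 673
DLXXXVIII = 588
673 + 588 = 1261

MCCLXI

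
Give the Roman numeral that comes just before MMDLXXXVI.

MMDLXXXVI = 2586, so the previous integer is 2586 - 1 = 2585

MMDLXXXV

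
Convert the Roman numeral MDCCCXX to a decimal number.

MDCCCXX: M=1000, D=500, C=100, C=100, C=100, X=10, X=10
1000 + 500 + 100 + 100 + 100 + 10 + 10 = 1820

1820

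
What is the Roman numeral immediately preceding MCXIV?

MCXIV = 1114; previous is 1113

MCXIII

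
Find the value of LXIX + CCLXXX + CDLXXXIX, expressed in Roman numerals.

LXIX = 69, CCLXXX = 280, CDLXXXIX = 489
69 + 280 = 349
349 + 489 = 838

DCCCXXXVIII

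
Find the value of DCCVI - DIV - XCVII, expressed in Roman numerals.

DCCVI = 706, DIV = 504, XCVII = 97
706 - 504 = 202
202 - 97 = 105

CV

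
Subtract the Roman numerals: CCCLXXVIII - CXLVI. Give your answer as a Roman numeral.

CCCLXXVIII = 378
CXLVI = 146
378 - 146 = 232

CCXXXII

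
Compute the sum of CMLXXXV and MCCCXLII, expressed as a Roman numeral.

CMLXXXV = 985
MCCCXLII = 1342
985 + 1342 = 2327

MMCCCXXVII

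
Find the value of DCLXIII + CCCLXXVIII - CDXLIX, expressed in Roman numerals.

DCLXIII = 663, CCCLXXVIII = 378, CDXLIX = 449
663 + 378 = 1041
1041 - 449 = 592

DXCII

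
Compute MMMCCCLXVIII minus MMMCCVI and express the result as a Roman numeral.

MMMCCCLXVIII = 3368
MMMCCVI = 3206
3368 - 3206 = 162

CLXII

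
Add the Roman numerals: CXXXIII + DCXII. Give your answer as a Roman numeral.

CXXXIII = 133
DCXII = 612
133 + 612 = 745

DCCXLV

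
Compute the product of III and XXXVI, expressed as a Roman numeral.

III = 3
XXXVI = 36
3 × 36 = 108

CVIII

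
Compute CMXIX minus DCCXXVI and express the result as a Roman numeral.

CMXIX = 919
DCCXXVI = 726
919 - 726 = 193

CXCIII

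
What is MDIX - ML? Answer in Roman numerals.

MDIX = 1509
ML = 1050
1509 - 1050 = 459

CDLIX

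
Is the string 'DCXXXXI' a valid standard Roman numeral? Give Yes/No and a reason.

'DCXXXXI': More than 3 consecutive X's

No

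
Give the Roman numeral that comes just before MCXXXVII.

MCXXXVII = 1137; previous is 1136

MCXXXVI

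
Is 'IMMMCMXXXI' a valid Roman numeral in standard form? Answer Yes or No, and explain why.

'IMMMCMXXXI': Invalid subtractive combination: IM

No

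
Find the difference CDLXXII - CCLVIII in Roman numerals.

CDLXXII = 472
CCLVIII = 258
472 - 258 = 214

CCXIV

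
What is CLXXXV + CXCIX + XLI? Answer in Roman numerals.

CLXXXV = 185, CXCIX = 199, XLI = 41
185 + 199 = 384
384 + 41 = 425

CDXXV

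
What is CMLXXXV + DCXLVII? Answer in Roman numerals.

CMLXXXV = 985
DCXLVII = 647
985 + 647 = 1632

MDCXXXII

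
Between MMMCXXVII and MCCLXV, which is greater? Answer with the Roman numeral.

MMMCXXVII = 3127
MCCLXV = 1265
3127 is larger

MMMCXXVII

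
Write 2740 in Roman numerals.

Convert 2740 to Roman numerals:
  2740 contains 2×1000 (MM)
  740 contains 1×500 (D)
  240 contains 2×100 (CC)
  40 contains 1×40 (XL)

MMDCCXL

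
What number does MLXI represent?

MLXI: M=1000, L=50, X=10, I=1
1000 + 50 + 10 + 1 = 1061

1061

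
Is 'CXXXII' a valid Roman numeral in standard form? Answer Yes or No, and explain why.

'CXXXII': Check the rules: uses only the symbols I, V, X, L, C, D, M; no symbol is repeated more than three times in a row; V, L and D each appear at most once; no smaller symbol precedes a larger one (values never increase from left to right). Value: C (100) + X (10) + X (10) + X (10) + I (1) + I (1) = 132. So it is a valid standard Roman numeral.

Yes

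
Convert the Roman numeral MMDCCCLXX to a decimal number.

MMDCCCLXX: M=1000, M=1000, D=500, C=100, C=100, C=100, L=50, X=10, X=10
1000 + 1000 + 500 + 100 + 100 + 100 + 50 + 10 + 10 = 2870

2870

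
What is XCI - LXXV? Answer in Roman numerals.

XCI = 91
LXXV = 75
91 - 75 = 16

XVI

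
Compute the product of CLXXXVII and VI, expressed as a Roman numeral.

CLXXXVII = 187
VI = 6
187 × 6 = 1122

MCXXII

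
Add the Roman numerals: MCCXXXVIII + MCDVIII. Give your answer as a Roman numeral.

MCCXXXVIII = 1238
MCDVIII = 1408
1238 + 1408 = 2646

MMDCXLVI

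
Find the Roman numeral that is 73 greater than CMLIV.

CMLIV = 954
954 + 73 = 1027

MXXVII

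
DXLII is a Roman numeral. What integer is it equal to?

DXLII: D=500, XL=40, I=1, I=1
500 + 40 + 1 + 1 = 542

542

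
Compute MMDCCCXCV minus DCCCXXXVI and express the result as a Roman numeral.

MMDCCCXCV = 2895
DCCCXXXVI = 836
2895 - 836 = 2059

MMLIX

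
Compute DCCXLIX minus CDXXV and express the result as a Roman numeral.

DCCXLIX = 749
CDXXV = 425
749 - 425 = 324

CCCXXIV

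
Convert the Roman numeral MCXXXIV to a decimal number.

MCXXXIV: M=1000, C=100, X=10, X=10, X=10, IV=4
1000 + 100 + 10 + 10 + 10 + 4 = 1134

1134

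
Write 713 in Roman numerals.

Convert 713 to Roman numerals:
  713 contains 1×500 (D)
  213 contains 2×100 (CC)
  13 contains 1×10 (X)
  3 contains 3×1 (III)

DCCXIII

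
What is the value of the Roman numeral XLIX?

XLIX: XL=40, IX=9
40 + 9 = 49

49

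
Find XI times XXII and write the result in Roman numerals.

XI = 11
XXII = 22
11 × 22 = 242

CCXLII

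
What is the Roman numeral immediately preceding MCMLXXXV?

MCMLXXXV = 1985, so the previous integer is 1985 - 1 = 1984

MCMLXXXIV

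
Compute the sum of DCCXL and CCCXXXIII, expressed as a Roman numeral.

DCCXL = 740
CCCXXXIII = 333
740 + 333 = 1073

MLXXIII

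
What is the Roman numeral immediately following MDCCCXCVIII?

MDCCCXCVIII = 1898; next is 1899

MDCCCXCIX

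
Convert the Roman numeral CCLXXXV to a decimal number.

CCLXXXV: C=100, C=100, L=50, X=10, X=10, X=10, V=5
100 + 100 + 50 + 10 + 10 + 10 + 5 = 285

285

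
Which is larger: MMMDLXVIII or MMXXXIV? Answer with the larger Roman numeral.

MMMDLXVIII = 3568
MMXXXIV = 2034
3568 is larger

MMMDLXVIII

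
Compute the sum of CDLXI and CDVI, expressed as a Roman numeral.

CDLXI = 461
CDVI = 406
461 + 406 = 867

DCCCLXVII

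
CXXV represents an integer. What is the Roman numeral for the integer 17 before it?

CXXV = 125
125 - 17 = 108

CVIII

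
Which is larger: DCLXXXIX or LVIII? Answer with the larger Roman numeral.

DCLXXXIX = 689
LVIII = 58
689 is larger

DCLXXXIX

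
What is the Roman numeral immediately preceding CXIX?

CXIX = 119; previous is 118

CXVIII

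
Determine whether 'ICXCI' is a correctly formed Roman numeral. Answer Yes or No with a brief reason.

'ICXCI': Invalid subtractive combination: IC

No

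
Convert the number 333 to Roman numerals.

Convert 333 to Roman numerals:
  333 contains 3×100 (CCC)
  33 contains 3×10 (XXX)
  3 contains 3×1 (III)

CCCXXXIII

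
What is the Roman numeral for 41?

Convert 41 to Roman numerals:
  41 contains 1×40 (XL)
  1 contains 1×1 (I)

XLI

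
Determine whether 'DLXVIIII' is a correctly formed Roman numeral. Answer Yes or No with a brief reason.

'DLXVIIII': More than 3 consecutive I's

No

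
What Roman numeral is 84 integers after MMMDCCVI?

MMMDCCVI = 3706
3706 + 84 = 3790

MMMDCCXC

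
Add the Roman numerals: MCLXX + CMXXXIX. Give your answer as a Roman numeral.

MCLXX = 1170
CMXXXIX = 939
1170 + 939 = 2109

MMCIX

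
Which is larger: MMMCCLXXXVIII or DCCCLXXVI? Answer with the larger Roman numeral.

MMMCCLXXXVIII = 3288
DCCCLXXVI = 876
3288 is larger

MMMCCLXXXVIII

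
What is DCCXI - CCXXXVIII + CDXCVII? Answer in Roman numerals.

DCCXI = 711, CCXXXVIII = 238, CDXCVII = 497
711 - 238 = 473
473 + 497 = 970

CMLXX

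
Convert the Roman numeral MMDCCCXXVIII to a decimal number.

MMDCCCXXVIII: M=1000, M=1000, D=500, C=100, C=100, C=100, X=10, X=10, V=5, I=1, I=1, I=1
1000 + 1000 + 500 + 100 + 100 + 100 + 10 + 10 + 5 + 1 + 1 + 1 = 2828

2828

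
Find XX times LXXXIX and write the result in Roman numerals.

XX = 20
LXXXIX = 89
20 × 89 = 1780

MDCCLXXX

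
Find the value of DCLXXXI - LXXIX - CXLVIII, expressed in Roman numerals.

DCLXXXI = 681, LXXIX = 79, CXLVIII = 148
681 - 79 = 602
602 - 148 = 454

CDLIV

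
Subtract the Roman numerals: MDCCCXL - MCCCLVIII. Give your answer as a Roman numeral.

MDCCCXL = 1840
MCCCLVIII = 1358
1840 - 1358 = 482

CDLXXXII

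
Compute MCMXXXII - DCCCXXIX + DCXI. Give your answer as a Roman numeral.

MCMXXXII = 1932, DCCCXXIX = 829, DCXI = 611
1932 - 829 = 1103
1103 + 611 = 1714

MDCCXIV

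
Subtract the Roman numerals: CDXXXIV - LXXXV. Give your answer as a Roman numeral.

CDXXXIV = 434
LXXXV = 85
434 - 85 = 349

CCCXLIX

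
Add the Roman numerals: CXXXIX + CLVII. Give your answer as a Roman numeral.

CXXXIX = 139
CLVII = 157
139 + 157 = 296

CCXCVI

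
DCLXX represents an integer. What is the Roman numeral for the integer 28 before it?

DCLXX = 670
670 - 28 = 642

DCXLII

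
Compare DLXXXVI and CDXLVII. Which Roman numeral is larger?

DLXXXVI = 586
CDXLVII = 447
586 is larger

DLXXXVI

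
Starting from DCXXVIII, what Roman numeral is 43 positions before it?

DCXXVIII = 628
628 - 43 = 585

DLXXXV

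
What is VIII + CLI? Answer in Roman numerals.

VIII = 8
CLI = 151
8 + 151 = 159

CLIX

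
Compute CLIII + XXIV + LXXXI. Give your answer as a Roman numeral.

CLIII = 153, XXIV = 24, LXXXI = 81
153 + 24 = 177
177 + 81 = 258

CCLVIII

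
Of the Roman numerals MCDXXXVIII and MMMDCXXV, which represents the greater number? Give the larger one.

MCDXXXVIII = 1438
MMMDCXXV = 3625
3625 is larger

MMMDCXXV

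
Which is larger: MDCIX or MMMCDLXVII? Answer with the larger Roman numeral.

MDCIX = 1609
MMMCDLXVII = 3467
3467 is larger

MMMCDLXVII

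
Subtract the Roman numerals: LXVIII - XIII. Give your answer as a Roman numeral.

LXVIII = 68
XIII = 13
68 - 13 = 55

LV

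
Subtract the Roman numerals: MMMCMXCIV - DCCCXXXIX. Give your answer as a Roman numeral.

MMMCMXCIV = 3994
DCCCXXXIX = 839
3994 - 839 = 3155

MMMCLV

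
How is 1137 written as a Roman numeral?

Convert 1137 to Roman numerals:
  1137 contains 1×1000 (M)
  137 contains 1×100 (C)
  37 contains 3×10 (XXX)
  7 contains 1×5 (V)
  2 contains 2×1 (II)

MCXXXVII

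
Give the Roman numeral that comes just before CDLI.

CDLI = 451, so the previous integer is 451 - 1 = 450

CDL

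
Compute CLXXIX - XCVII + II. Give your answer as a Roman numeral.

CLXXIX = 179, XCVII = 97, II = 2
179 - 97 = 82
82 + 2 = 84

LXXXIV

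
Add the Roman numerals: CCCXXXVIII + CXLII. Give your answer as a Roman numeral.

CCCXXXVIII = 338
CXLII = 142
338 + 142 = 480

CDLXXX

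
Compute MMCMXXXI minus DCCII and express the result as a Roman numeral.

MMCMXXXI = 2931
DCCII = 702
2931 - 702 = 2229

MMCCXXIX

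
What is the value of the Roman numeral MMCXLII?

MMCXLII: M=1000, M=1000, C=100, XL=40, I=1, I=1
1000 + 1000 + 100 + 40 + 1 + 1 = 2142

2142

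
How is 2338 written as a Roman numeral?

Convert 2338 to Roman numerals:
  2338 contains 2×1000 (MM)
  338 contains 3×100 (CCC)
  38 contains 3×10 (XXX)
  8 contains 1×5 (V)
  3 contains 3×1 (III)

MMCCCXXXVIII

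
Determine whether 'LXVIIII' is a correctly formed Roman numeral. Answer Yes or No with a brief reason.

'LXVIIII': More than 3 consecutive I's

No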